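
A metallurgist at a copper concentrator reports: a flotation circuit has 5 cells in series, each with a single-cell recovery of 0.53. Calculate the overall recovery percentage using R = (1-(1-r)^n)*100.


Complement of single-cell recovery:
1 - r = 1 - 0.53 = 0.47
Raise to power n:
(1 - r)^5 = 0.47^5 = 0.0229345007
Overall recovery:
R = (1 - 0.0229345007) * 100
= 97.7065%

97.7065%


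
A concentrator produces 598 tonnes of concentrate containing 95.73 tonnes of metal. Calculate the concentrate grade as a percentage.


Grade = (metal in concentrate / concentrate mass) * 100
= (95.73 / 598) * 100
= 0.160083612 * 100
= 16.0084%

16.0084%


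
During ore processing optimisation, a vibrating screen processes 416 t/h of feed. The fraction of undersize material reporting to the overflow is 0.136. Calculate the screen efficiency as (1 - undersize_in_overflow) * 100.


86.4%

Screen efficiency = (1 - fraction of undersize in overflow) * 100
= (1 - 0.136) * 100
= 0.864 * 100
= 86.4%


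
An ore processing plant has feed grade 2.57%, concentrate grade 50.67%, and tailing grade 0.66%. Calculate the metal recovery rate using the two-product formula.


75.2999%

Using the two-product formula:
R = 100 * c * (f - t) / (f * (c - t))
Numerator = 100 * 50.67 * (2.57 - 0.66)
= 100 * 50.67 * 1.91
= 9677.97
Denominator = 2.57 * (50.67 - 0.66)
= 2.57 * 50.01
= 128.5257
R = 9677.97 / 128.5257
= 75.2999%


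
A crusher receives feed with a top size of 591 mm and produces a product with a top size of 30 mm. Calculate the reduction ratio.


19.7

Reduction ratio = feed size / product size
= 591 / 30
= 19.7


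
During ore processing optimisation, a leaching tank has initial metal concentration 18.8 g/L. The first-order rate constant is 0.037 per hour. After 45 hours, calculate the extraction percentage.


81.0809%

Compute the exponent:
-k * t = -0.037 * 45 = -1.665
Remaining concentration:
C = 18.8 * exp(-1.665)
= 18.8 * 0.189190658
= 3.55678437 g/L
Extracted = 18.8 - 3.55678437 = 15.24321563 g/L
Extraction % = 15.24321563 / 18.8 * 100
= 81.0809%


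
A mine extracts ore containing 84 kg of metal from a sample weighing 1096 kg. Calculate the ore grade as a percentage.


Ore grade = (metal mass / ore mass) * 100
= (84 / 1096) * 100
= 0.07664233577 * 100
= 7.6642%

7.6642%


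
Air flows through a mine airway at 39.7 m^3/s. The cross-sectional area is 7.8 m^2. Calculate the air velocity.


Velocity = flow rate / cross-sectional area
= 39.7 / 7.8
= 5.0897 m/s

5.0897 m/s


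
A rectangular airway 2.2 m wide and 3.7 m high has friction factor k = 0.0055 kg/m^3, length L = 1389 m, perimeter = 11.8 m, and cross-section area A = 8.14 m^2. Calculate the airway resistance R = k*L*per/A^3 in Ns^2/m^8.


0.1671 Ns^2/m^8

Compute the numerator:
k * L * per = 0.0055 * 1389 * 11.8
= 90.1461
Compute the denominator:
A^3 = 8.14^3 = 539.353144
Resistance:
R = 90.1461 / 539.353144
= 0.1671 Ns^2/m^8


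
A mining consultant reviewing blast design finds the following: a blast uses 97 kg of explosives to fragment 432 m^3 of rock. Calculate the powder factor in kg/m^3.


0.2245 kg/m^3

Powder factor = explosive mass / rock volume
= 97 / 432
= 0.2245 kg/m^3


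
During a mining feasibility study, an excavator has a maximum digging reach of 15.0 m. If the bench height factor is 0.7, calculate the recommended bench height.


Bench height = reach * factor
= 15.0 * 0.7
= 10.5 m

10.5 m


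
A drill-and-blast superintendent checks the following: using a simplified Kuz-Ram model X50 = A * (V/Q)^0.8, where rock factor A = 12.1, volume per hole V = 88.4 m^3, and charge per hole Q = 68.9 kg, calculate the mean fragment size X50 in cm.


14.7697 cm

Compute V/Q:
V/Q = 88.4 / 68.9 = 1.283018868
Raise to the power 0.8:
(V/Q)^0.8 = 1.283018868^0.8 = 1.220636731
Multiply by A:
X50 = 12.1 * 1.220636731
= 14.7697 cm


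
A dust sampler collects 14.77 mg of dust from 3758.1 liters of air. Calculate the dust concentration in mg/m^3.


Convert liters to m^3: 1 m^3 = 1000 L
Concentration = mass / volume * 1000
= 14.77 / 3758.1 * 1000
= 0.003930177483 * 1000
= 3.9302 mg/m^3

3.9302 mg/m^3


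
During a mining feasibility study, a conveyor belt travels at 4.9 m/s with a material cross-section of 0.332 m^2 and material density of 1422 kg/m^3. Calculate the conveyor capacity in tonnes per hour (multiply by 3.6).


8327.9146 t/h

Volumetric flow = speed * area
= 4.9 * 0.332 = 1.6268 m^3/s
Mass flow = volumetric * density
= 1.6268 * 1422 = 2313.3096 kg/s
Convert to t/h: multiply by 3.6
Capacity = 2313.3096 * 3.6
= 8327.9146 t/h


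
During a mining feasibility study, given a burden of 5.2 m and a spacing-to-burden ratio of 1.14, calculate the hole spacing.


Spacing = burden * ratio
= 5.2 * 1.14
= 5.928 m

5.928 m


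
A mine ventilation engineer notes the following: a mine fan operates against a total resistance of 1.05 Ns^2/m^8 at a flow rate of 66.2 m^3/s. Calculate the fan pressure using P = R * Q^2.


Compute Q^2:
Q^2 = 66.2^2 = 4382.44
Compute pressure:
P = R * Q^2 = 1.05 * 4382.44
= 4601.562 Pa

4601.562 Pa


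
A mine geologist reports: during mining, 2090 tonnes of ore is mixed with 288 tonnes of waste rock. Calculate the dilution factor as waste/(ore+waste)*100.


12.111%

Total material = ore + waste
= 2090 + 288 = 2378 tonnes
Dilution = waste / total * 100
= 288 / 2378 * 100
= 0.1211101766 * 100
= 12.111%


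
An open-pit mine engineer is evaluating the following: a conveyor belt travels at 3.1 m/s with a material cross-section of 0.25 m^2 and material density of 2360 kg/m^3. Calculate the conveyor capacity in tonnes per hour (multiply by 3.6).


Volumetric flow = speed * area
= 3.1 * 0.25 = 0.775 m^3/s
Mass flow = volumetric * density
= 0.775 * 2360 = 1829.0 kg/s
Convert to t/h: multiply by 3.6
Capacity = 1829.0 * 3.6
= 6584.4 t/h

6584.4 t/h


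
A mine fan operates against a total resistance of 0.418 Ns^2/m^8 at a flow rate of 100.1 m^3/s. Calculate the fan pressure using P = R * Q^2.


4188.3642 Pa

Compute Q^2:
Q^2 = 100.1^2 = 10020.01
Compute pressure:
P = R * Q^2 = 0.418 * 10020.01
= 4188.3642 Pa


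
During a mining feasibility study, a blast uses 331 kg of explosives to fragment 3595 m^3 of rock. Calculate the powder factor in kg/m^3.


0.0921 kg/m^3

Powder factor = explosive mass / rock volume
= 331 / 3595
= 0.0921 kg/m^3


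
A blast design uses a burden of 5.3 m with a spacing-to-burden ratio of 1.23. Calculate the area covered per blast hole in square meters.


First, find the spacing:
Spacing = burden * ratio = 5.3 * 1.23
= 6.519 m
Then, calculate the area:
Area = burden * spacing = 5.3 * 6.519
= 34.5507 m^2

34.5507 m^2


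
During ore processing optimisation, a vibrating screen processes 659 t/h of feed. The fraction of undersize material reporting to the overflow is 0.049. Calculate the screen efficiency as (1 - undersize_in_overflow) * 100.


Screen efficiency = (1 - fraction of undersize in overflow) * 100
= (1 - 0.049) * 100
= 0.951 * 100
= 95.1%

95.1%


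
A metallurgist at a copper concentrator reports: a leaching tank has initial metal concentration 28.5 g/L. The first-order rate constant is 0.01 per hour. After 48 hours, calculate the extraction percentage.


38.1217%

Compute the exponent:
-k * t = -0.01 * 48 = -0.48
Remaining concentration:
C = 28.5 * exp(-0.48)
= 28.5 * 0.6187833918
= 17.63532667 g/L
Extracted = 28.5 - 17.63532667 = 10.86467333 g/L
Extraction % = 10.86467333 / 28.5 * 100
= 38.1217%


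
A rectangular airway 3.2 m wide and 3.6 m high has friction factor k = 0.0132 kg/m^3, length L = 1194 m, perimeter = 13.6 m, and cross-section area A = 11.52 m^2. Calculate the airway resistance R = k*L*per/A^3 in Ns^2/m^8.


Compute the numerator:
k * L * per = 0.0132 * 1194 * 13.6
= 214.34688
Compute the denominator:
A^3 = 11.52^3 = 1528.823808
Resistance:
R = 214.34688 / 1528.823808
= 0.1402 Ns^2/m^8

0.1402 Ns^2/m^8


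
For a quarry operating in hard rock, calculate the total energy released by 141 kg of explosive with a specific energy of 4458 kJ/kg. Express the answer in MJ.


Energy = mass * specific_energy / 1000
= 141 * 4458 / 1000
= 628578 / 1000
= 628.578 MJ

628.578 MJ


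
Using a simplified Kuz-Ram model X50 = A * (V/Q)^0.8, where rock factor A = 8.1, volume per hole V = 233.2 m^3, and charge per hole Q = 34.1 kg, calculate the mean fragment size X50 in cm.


Compute V/Q:
V/Q = 233.2 / 34.1 = 6.838709677
Raise to the power 0.8:
(V/Q)^0.8 = 6.838709677^0.8 = 4.655639387
Multiply by A:
X50 = 8.1 * 4.655639387
= 37.7107 cm

37.7107 cm


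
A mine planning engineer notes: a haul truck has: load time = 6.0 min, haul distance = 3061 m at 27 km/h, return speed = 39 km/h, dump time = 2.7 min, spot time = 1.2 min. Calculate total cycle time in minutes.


21.4115 min

Convert haul speed to m/min: 27 * 1000/60 = 450 m/min
Haul time = 3061 / 450 = 6.802222222 min
Convert return speed to m/min: 39 * 1000/60 = 650 m/min
Return time = 3061 / 650 = 4.709230769 min
Total cycle time:
= 6.0 + 6.802222222 + 2.7 + 4.709230769 + 1.2
= 21.4115 min


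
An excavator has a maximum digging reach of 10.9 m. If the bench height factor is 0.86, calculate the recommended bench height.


9.374 m

Bench height = reach * factor
= 10.9 * 0.86
= 9.374 m


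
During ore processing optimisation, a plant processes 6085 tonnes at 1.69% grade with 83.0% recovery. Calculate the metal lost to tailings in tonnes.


17.4822 tonnes

Total metal in feed:
= 6085 * 1.69 / 100 = 102.8365 tonnes
Metal recovered:
= 102.8365 * 83.0 / 100 = 85.354295 tonnes
Metal lost to tailings:
= 102.8365 - 85.354295
= 17.4822 tonnes


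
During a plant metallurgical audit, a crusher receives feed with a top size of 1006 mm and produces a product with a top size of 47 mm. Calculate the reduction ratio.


Reduction ratio = feed size / product size
= 1006 / 47
= 21.4043

21.4043


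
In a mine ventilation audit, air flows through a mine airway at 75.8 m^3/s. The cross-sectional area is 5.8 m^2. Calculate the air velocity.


13.069 m/s

Velocity = flow rate / cross-sectional area
= 75.8 / 5.8
= 13.069 m/s


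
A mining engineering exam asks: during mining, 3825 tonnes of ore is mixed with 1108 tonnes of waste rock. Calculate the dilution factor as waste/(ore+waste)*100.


22.461%

Total material = ore + waste
= 3825 + 1108 = 4933 tonnes
Dilution = waste / total * 100
= 1108 / 4933 * 100
= 0.2246097709 * 100
= 22.461%


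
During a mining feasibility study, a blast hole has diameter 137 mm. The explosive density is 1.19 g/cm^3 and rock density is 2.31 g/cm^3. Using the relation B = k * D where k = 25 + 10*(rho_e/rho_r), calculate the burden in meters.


First, compute k:
rho_e / rho_r = 1.19 / 2.31 = 0.5151515152
k = 25 + 10 * 0.5151515152 = 30.15151515
Then, compute burden:
B = k * D / 1000 = 30.15151515 * 137 / 1000
= 4130.757576 / 1000
= 4.1308 m

4.1308 m


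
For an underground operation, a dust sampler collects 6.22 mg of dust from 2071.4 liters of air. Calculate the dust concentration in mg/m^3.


3.0028 mg/m^3

Convert liters to m^3: 1 m^3 = 1000 L
Concentration = mass / volume * 1000
= 6.22 / 2071.4 * 1000
= 0.003002800039 * 1000
= 3.0028 mg/m^3


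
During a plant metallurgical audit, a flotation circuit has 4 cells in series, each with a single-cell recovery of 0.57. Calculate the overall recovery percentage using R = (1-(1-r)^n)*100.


Complement of single-cell recovery:
1 - r = 1 - 0.57 = 0.43
Raise to power n:
(1 - r)^4 = 0.43^4 = 0.03418801
Overall recovery:
R = (1 - 0.03418801) * 100
= 96.5812%

96.5812%


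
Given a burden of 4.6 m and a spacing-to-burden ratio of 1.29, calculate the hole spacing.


Spacing = burden * ratio
= 4.6 * 1.29
= 5.934 m

5.934 m


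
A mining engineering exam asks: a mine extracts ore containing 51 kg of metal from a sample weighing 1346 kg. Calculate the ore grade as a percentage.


Ore grade = (metal mass / ore mass) * 100
= (51 / 1346) * 100
= 0.03789004458 * 100
= 3.789%

3.789%


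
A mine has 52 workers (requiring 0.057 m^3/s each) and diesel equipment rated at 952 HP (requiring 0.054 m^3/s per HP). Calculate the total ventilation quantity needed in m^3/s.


54.372 m^3/s

Airflow for workers:
Q_people = 52 * 0.057 = 2.964 m^3/s
Airflow for diesel equipment:
Q_diesel = 952 * 0.054 = 51.408 m^3/s
Total ventilation:
Q_total = 2.964 + 51.408
= 54.372 m^3/s


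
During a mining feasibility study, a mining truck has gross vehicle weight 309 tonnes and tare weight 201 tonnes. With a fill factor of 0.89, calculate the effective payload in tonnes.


Maximum payload = gross - tare
= 309 - 201 = 108 tonnes
Effective payload = max payload * fill factor
= 108 * 0.89
= 96.12 tonnes

96.12 tonnes


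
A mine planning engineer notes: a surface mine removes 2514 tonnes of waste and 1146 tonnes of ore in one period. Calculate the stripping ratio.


Stripping ratio = waste tonnage / ore tonnage
= 2514 / 1146
= 2.1937

2.1937


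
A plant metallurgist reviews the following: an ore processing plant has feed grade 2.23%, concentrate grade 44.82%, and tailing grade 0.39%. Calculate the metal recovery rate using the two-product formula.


83.2355%

Using the two-product formula:
R = 100 * c * (f - t) / (f * (c - t))
Numerator = 100 * 44.82 * (2.23 - 0.39)
= 100 * 44.82 * 1.84
= 8246.88
Denominator = 2.23 * (44.82 - 0.39)
= 2.23 * 44.43
= 99.0789
R = 8246.88 / 99.0789
= 83.2355%


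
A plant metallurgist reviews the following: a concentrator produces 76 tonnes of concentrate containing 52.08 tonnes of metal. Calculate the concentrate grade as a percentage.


Grade = (metal in concentrate / concentrate mass) * 100
= (52.08 / 76) * 100
= 0.6852631579 * 100
= 68.5263%

68.5263%


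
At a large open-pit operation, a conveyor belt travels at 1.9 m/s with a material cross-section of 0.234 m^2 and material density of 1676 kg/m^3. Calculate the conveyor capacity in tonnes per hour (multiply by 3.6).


2682.5386 t/h

Volumetric flow = speed * area
= 1.9 * 0.234 = 0.4446 m^3/s
Mass flow = volumetric * density
= 0.4446 * 1676 = 745.1496 kg/s
Convert to t/h: multiply by 3.6
Capacity = 745.1496 * 3.6
= 2682.5386 t/h


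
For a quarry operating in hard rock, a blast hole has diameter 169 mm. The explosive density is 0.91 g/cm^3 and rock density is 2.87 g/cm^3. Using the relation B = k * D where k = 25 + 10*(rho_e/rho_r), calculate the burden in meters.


4.7609 m

First, compute k:
rho_e / rho_r = 0.91 / 2.87 = 0.3170731707
k = 25 + 10 * 0.3170731707 = 28.17073171
Then, compute burden:
B = k * D / 1000 = 28.17073171 * 169 / 1000
= 4760.853659 / 1000
= 4.7609 m


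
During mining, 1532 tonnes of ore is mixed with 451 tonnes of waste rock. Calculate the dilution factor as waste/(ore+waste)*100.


22.7433%

Total material = ore + waste
= 1532 + 451 = 1983 tonnes
Dilution = waste / total * 100
= 451 / 1983 * 100
= 0.227433182 * 100
= 22.7433%


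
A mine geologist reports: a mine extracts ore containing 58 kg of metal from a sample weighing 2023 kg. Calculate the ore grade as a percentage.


Ore grade = (metal mass / ore mass) * 100
= (58 / 2023) * 100
= 0.02867029165 * 100
= 2.867%

2.867%


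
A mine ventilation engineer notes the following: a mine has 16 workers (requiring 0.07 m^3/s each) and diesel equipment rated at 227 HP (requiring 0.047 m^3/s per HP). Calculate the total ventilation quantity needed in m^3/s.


Airflow for workers:
Q_people = 16 * 0.07 = 1.12 m^3/s
Airflow for diesel equipment:
Q_diesel = 227 * 0.047 = 10.669 m^3/s
Total ventilation:
Q_total = 1.12 + 10.669
= 11.789 m^3/s

11.789 m^3/s


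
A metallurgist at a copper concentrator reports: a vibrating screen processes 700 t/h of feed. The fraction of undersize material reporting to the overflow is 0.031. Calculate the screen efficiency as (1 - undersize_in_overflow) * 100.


Screen efficiency = (1 - fraction of undersize in overflow) * 100
= (1 - 0.031) * 100
= 0.969 * 100
= 96.9%

96.9%


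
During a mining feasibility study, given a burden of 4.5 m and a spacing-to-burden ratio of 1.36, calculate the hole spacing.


Spacing = burden * ratio
= 4.5 * 1.36
= 6.12 m

6.12 m


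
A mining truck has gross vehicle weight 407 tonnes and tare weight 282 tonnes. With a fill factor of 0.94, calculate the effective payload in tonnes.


Maximum payload = gross - tare
= 407 - 282 = 125 tonnes
Effective payload = max payload * fill factor
= 125 * 0.94
= 117.5 tonnes

117.5 tonnes


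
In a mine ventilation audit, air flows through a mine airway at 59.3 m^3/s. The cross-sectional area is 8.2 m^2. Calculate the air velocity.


7.2317 m/s

Velocity = flow rate / cross-sectional area
= 59.3 / 8.2
= 7.2317 m/s


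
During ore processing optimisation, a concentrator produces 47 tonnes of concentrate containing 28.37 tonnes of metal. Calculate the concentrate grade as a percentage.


Grade = (metal in concentrate / concentrate mass) * 100
= (28.37 / 47) * 100
= 0.6036170213 * 100
= 60.3617%

60.3617%


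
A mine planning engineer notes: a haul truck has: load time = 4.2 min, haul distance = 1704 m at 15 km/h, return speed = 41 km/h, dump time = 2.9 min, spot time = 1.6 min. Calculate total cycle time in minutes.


18.0097 min

Convert haul speed to m/min: 15 * 1000/60 = 250 m/min
Haul time = 1704 / 250 = 6.816 min
Convert return speed to m/min: 41 * 1000/60 = 683.3333333 m/min
Return time = 1704 / 683.3333333 = 2.493658537 min
Total cycle time:
= 4.2 + 6.816 + 2.9 + 2.493658537 + 1.6
= 18.0097 min


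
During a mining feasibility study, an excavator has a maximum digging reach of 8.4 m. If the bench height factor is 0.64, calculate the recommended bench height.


Bench height = reach * factor
= 8.4 * 0.64
= 5.376 m

5.376 m


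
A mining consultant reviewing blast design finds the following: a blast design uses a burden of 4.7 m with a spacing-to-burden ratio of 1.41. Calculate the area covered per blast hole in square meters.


31.1469 m^2

First, find the spacing:
Spacing = burden * ratio = 4.7 * 1.41
= 6.627 m
Then, calculate the area:
Area = burden * spacing = 4.7 * 6.627
= 31.1469 m^2


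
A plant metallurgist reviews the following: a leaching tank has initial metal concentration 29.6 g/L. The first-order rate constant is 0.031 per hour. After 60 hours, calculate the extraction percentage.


84.4327%

Compute the exponent:
-k * t = -0.031 * 60 = -1.86
Remaining concentration:
C = 29.6 * exp(-1.86)
= 29.6 * 0.1556726304
= 4.607909859 g/L
Extracted = 29.6 - 4.607909859 = 24.99209014 g/L
Extraction % = 24.99209014 / 29.6 * 100
= 84.4327%


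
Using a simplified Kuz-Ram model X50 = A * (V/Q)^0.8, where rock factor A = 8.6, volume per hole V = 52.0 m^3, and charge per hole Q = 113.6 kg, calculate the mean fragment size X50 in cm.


Compute V/Q:
V/Q = 52.0 / 113.6 = 0.4577464789
Raise to the power 0.8:
(V/Q)^0.8 = 0.4577464789^0.8 = 0.5351801659
Multiply by A:
X50 = 8.6 * 0.5351801659
= 4.6025 cm

4.6025 cm


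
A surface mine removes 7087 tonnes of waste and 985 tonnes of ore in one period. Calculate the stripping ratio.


Stripping ratio = waste tonnage / ore tonnage
= 7087 / 985
= 7.1949

7.1949


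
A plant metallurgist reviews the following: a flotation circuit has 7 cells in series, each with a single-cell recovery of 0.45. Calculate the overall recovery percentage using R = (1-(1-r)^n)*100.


Complement of single-cell recovery:
1 - r = 1 - 0.45 = 0.55
Raise to power n:
(1 - r)^7 = 0.55^7 = 0.01522435234
Overall recovery:
R = (1 - 0.01522435234) * 100
= 98.4776%

98.4776%


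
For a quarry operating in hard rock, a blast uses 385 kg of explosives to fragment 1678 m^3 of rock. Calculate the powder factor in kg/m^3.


Powder factor = explosive mass / rock volume
= 385 / 1678
= 0.2294 kg/m^3

0.2294 kg/m^3


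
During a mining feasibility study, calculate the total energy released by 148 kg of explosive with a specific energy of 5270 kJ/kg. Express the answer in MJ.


Energy = mass * specific_energy / 1000
= 148 * 5270 / 1000
= 779960 / 1000
= 779.96 MJ

779.96 MJ


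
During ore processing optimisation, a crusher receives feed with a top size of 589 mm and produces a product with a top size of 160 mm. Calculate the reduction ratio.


Reduction ratio = feed size / product size
= 589 / 160
= 3.6813

3.6813


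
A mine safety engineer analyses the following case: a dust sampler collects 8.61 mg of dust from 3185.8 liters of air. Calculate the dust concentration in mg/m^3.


Convert liters to m^3: 1 m^3 = 1000 L
Concentration = mass / volume * 1000
= 8.61 / 3185.8 * 1000
= 0.002702617867 * 1000
= 2.7026 mg/m^3

2.7026 mg/m^3


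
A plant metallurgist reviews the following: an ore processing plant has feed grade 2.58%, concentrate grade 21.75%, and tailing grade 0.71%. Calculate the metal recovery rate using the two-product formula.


74.9265%

Using the two-product formula:
R = 100 * c * (f - t) / (f * (c - t))
Numerator = 100 * 21.75 * (2.58 - 0.71)
= 100 * 21.75 * 1.87
= 4067.25
Denominator = 2.58 * (21.75 - 0.71)
= 2.58 * 21.04
= 54.2832
R = 4067.25 / 54.2832
= 74.9265%


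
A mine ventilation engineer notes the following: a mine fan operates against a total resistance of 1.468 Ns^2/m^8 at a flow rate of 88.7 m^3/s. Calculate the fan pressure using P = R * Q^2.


Compute Q^2:
Q^2 = 88.7^2 = 7867.69
Compute pressure:
P = R * Q^2 = 1.468 * 7867.69
= 11549.7689 Pa

11549.7689 Pa


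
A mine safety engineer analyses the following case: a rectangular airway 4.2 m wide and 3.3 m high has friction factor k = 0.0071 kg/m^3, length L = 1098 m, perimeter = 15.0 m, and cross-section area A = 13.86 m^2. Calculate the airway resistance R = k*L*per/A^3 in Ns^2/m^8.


Compute the numerator:
k * L * per = 0.0071 * 1098 * 15.0
= 116.937
Compute the denominator:
A^3 = 13.86^3 = 2662.500456
Resistance:
R = 116.937 / 2662.500456
= 0.0439 Ns^2/m^8

0.0439 Ns^2/m^8


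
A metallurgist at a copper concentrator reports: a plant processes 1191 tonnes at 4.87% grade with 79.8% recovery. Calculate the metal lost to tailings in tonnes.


Total metal in feed:
= 1191 * 4.87 / 100 = 58.0017 tonnes
Metal recovered:
= 58.0017 * 79.8 / 100 = 46.2853566 tonnes
Metal lost to tailings:
= 58.0017 - 46.2853566
= 11.7163 tonnes

11.7163 tonnes


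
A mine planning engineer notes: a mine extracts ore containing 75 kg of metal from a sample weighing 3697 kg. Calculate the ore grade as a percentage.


2.0287%

Ore grade = (metal mass / ore mass) * 100
= (75 / 3697) * 100
= 0.02028671896 * 100
= 2.0287%


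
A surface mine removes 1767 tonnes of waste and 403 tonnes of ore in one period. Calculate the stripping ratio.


Stripping ratio = waste tonnage / ore tonnage
= 1767 / 403
= 4.3846

4.3846


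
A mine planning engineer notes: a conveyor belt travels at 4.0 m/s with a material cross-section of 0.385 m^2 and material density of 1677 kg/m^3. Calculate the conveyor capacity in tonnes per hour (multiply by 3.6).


Volumetric flow = speed * area
= 4.0 * 0.385 = 1.54 m^3/s
Mass flow = volumetric * density
= 1.54 * 1677 = 2582.58 kg/s
Convert to t/h: multiply by 3.6
Capacity = 2582.58 * 3.6
= 9297.288 t/h

9297.288 t/h


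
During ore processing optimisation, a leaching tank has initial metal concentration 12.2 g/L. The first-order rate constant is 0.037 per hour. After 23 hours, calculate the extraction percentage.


57.3012%

Compute the exponent:
-k * t = -0.037 * 23 = -0.851
Remaining concentration:
C = 12.2 * exp(-0.851)
= 12.2 * 0.4269877307
= 5.209250314 g/L
Extracted = 12.2 - 5.209250314 = 6.990749686 g/L
Extraction % = 6.990749686 / 12.2 * 100
= 57.3012%


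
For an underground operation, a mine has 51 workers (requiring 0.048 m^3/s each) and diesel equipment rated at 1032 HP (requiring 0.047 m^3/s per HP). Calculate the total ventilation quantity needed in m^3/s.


50.952 m^3/s

Airflow for workers:
Q_people = 51 * 0.048 = 2.448 m^3/s
Airflow for diesel equipment:
Q_diesel = 1032 * 0.047 = 48.504 m^3/s
Total ventilation:
Q_total = 2.448 + 48.504
= 50.952 m^3/s


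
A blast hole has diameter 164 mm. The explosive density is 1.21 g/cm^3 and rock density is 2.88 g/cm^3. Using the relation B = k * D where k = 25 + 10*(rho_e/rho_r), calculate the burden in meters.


4.789 m

First, compute k:
rho_e / rho_r = 1.21 / 2.88 = 0.4201388889
k = 25 + 10 * 0.4201388889 = 29.20138889
Then, compute burden:
B = k * D / 1000 = 29.20138889 * 164 / 1000
= 4789.027778 / 1000
= 4.789 m


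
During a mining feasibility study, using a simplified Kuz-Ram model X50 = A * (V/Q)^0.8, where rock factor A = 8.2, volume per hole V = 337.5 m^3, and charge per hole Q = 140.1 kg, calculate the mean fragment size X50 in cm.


Compute V/Q:
V/Q = 337.5 / 140.1 = 2.408993576
Raise to the power 0.8:
(V/Q)^0.8 = 2.408993576^0.8 = 2.020544936
Multiply by A:
X50 = 8.2 * 2.020544936
= 16.5685 cm

16.5685 cm


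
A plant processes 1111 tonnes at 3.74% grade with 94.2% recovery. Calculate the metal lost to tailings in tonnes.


2.41 tonnes

Total metal in feed:
= 1111 * 3.74 / 100 = 41.5514 tonnes
Metal recovered:
= 41.5514 * 94.2 / 100 = 39.1414188 tonnes
Metal lost to tailings:
= 41.5514 - 39.1414188
= 2.41 tonnes


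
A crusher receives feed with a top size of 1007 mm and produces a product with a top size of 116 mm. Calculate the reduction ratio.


8.681

Reduction ratio = feed size / product size
= 1007 / 116
= 8.681


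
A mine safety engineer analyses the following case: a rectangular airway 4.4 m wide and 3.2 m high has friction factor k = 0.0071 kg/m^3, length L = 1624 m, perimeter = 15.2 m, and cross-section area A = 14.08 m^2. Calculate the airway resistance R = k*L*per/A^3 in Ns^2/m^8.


0.0628 Ns^2/m^8

Compute the numerator:
k * L * per = 0.0071 * 1624 * 15.2
= 175.26208
Compute the denominator:
A^3 = 14.08^3 = 2791.309312
Resistance:
R = 175.26208 / 2791.309312
= 0.0628 Ns^2/m^8


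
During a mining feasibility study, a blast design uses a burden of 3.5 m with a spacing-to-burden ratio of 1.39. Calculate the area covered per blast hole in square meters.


17.0275 m^2

First, find the spacing:
Spacing = burden * ratio = 3.5 * 1.39
= 4.865 m
Then, calculate the area:
Area = burden * spacing = 3.5 * 4.865
= 17.0275 m^2


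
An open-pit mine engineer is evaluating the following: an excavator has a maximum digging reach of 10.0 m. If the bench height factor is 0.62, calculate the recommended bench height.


6.2 m

Bench height = reach * factor
= 10.0 * 0.62
= 6.2 m


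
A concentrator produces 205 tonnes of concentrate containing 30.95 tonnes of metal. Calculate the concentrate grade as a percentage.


15.0976%

Grade = (metal in concentrate / concentrate mass) * 100
= (30.95 / 205) * 100
= 0.1509756098 * 100
= 15.0976%


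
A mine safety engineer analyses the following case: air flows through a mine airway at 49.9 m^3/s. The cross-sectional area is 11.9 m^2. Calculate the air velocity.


4.1933 m/s

Velocity = flow rate / cross-sectional area
= 49.9 / 11.9
= 4.1933 m/s


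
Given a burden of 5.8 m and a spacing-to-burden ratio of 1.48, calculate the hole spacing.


Spacing = burden * ratio
= 5.8 * 1.48
= 8.584 m

8.584 m


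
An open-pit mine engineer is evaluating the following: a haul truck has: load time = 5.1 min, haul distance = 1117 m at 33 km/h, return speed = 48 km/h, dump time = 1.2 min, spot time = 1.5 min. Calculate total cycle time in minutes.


Convert haul speed to m/min: 33 * 1000/60 = 550 m/min
Haul time = 1117 / 550 = 2.030909091 min
Convert return speed to m/min: 48 * 1000/60 = 800 m/min
Return time = 1117 / 800 = 1.39625 min
Total cycle time:
= 5.1 + 2.030909091 + 1.2 + 1.39625 + 1.5
= 11.2272 min

11.2272 min


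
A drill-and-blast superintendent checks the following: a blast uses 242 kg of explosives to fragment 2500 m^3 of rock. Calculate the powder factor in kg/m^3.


0.0968 kg/m^3

Powder factor = explosive mass / rock volume
= 242 / 2500
= 0.0968 kg/m^3


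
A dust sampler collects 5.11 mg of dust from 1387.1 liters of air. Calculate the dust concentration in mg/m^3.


3.6839 mg/m^3

Convert liters to m^3: 1 m^3 = 1000 L
Concentration = mass / volume * 1000
= 5.11 / 1387.1 * 1000
= 0.003683944921 * 1000
= 3.6839 mg/m^3


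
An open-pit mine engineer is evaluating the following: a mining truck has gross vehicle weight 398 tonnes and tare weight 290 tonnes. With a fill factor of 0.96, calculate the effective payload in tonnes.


Maximum payload = gross - tare
= 398 - 290 = 108 tonnes
Effective payload = max payload * fill factor
= 108 * 0.96
= 103.68 tonnes

103.68 tonnes


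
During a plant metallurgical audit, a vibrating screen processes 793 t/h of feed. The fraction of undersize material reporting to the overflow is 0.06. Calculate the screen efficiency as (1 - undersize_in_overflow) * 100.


Screen efficiency = (1 - fraction of undersize in overflow) * 100
= (1 - 0.06) * 100
= 0.94 * 100
= 94.0%

94.0%


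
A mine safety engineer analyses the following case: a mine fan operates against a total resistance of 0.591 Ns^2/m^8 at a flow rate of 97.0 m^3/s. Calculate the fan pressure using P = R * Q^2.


5560.719 Pa

Compute Q^2:
Q^2 = 97.0^2 = 9409.0
Compute pressure:
P = R * Q^2 = 0.591 * 9409.0
= 5560.719 Pa


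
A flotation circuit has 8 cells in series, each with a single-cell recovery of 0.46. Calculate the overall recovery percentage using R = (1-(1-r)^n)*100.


Complement of single-cell recovery:
1 - r = 1 - 0.46 = 0.54
Raise to power n:
(1 - r)^8 = 0.54^8 = 0.007230196134
Overall recovery:
R = (1 - 0.007230196134) * 100
= 99.277%

99.277%


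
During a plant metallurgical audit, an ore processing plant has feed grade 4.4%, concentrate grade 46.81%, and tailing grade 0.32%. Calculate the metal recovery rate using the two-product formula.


93.3655%

Using the two-product formula:
R = 100 * c * (f - t) / (f * (c - t))
Numerator = 100 * 46.81 * (4.4 - 0.32)
= 100 * 46.81 * 4.08
= 19098.48
Denominator = 4.4 * (46.81 - 0.32)
= 4.4 * 46.49
= 204.556
R = 19098.48 / 204.556
= 93.3655%


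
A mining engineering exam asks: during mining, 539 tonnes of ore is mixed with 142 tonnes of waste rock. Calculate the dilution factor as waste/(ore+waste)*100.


20.8517%

Total material = ore + waste
= 539 + 142 = 681 tonnes
Dilution = waste / total * 100
= 142 / 681 * 100
= 0.2085168869 * 100
= 20.8517%


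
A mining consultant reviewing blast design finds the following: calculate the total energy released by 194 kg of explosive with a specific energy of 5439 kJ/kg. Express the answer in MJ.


1055.166 MJ

Energy = mass * specific_energy / 1000
= 194 * 5439 / 1000
= 1055166 / 1000
= 1055.166 MJ


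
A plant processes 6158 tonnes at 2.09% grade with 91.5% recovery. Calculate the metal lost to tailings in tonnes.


10.9397 tonnes

Total metal in feed:
= 6158 * 2.09 / 100 = 128.7022 tonnes
Metal recovered:
= 128.7022 * 91.5 / 100 = 117.762513 tonnes
Metal lost to tailings:
= 128.7022 - 117.762513
= 10.9397 tonnes


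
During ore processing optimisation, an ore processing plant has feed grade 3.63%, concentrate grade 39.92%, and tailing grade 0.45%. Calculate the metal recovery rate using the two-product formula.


88.6021%

Using the two-product formula:
R = 100 * c * (f - t) / (f * (c - t))
Numerator = 100 * 39.92 * (3.63 - 0.45)
= 100 * 39.92 * 3.18
= 12694.56
Denominator = 3.63 * (39.92 - 0.45)
= 3.63 * 39.47
= 143.2761
R = 12694.56 / 143.2761
= 88.6021%


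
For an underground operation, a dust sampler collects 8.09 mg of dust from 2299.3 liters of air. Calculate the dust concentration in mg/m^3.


3.5185 mg/m^3

Convert liters to m^3: 1 m^3 = 1000 L
Concentration = mass / volume * 1000
= 8.09 / 2299.3 * 1000
= 0.003518462141 * 1000
= 3.5185 mg/m^3


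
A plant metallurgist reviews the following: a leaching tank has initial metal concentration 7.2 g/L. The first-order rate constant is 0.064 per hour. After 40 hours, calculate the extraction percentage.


92.2695%

Compute the exponent:
-k * t = -0.064 * 40 = -2.56
Remaining concentration:
C = 7.2 * exp(-2.56)
= 7.2 * 0.07730474044
= 0.5565941312 g/L
Extracted = 7.2 - 0.5565941312 = 6.643405869 g/L
Extraction % = 6.643405869 / 7.2 * 100
= 92.2695%


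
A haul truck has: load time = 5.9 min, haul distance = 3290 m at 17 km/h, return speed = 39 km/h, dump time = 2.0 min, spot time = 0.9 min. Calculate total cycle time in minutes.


25.4733 min

Convert haul speed to m/min: 17 * 1000/60 = 283.3333333 m/min
Haul time = 3290 / 283.3333333 = 11.61176471 min
Convert return speed to m/min: 39 * 1000/60 = 650 m/min
Return time = 3290 / 650 = 5.061538462 min
Total cycle time:
= 5.9 + 11.61176471 + 2.0 + 5.061538462 + 0.9
= 25.4733 min


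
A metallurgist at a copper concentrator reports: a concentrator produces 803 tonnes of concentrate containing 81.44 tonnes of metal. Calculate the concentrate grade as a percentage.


Grade = (metal in concentrate / concentrate mass) * 100
= (81.44 / 803) * 100
= 0.1014196762 * 100
= 10.142%

10.142%


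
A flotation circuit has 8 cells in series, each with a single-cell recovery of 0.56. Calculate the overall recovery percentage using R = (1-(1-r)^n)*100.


Complement of single-cell recovery:
1 - r = 1 - 0.56 = 0.44
Raise to power n:
(1 - r)^8 = 0.44^8 = 0.001404822363
Overall recovery:
R = (1 - 0.001404822363) * 100
= 99.8595%

99.8595%


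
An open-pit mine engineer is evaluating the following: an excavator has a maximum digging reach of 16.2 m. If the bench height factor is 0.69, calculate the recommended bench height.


Bench height = reach * factor
= 16.2 * 0.69
= 11.178 m

11.178 m


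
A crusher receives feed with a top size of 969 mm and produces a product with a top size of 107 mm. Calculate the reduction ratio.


Reduction ratio = feed size / product size
= 969 / 107
= 9.0561

9.0561


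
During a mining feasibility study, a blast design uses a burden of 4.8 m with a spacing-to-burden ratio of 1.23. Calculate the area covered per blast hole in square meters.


First, find the spacing:
Spacing = burden * ratio = 4.8 * 1.23
= 5.904 m
Then, calculate the area:
Area = burden * spacing = 4.8 * 5.904
= 28.3392 m^2

28.3392 m^2


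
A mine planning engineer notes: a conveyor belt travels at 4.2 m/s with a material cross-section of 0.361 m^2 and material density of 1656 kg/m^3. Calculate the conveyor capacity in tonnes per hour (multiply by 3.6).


9038.9779 t/h

Volumetric flow = speed * area
= 4.2 * 0.361 = 1.5162 m^3/s
Mass flow = volumetric * density
= 1.5162 * 1656 = 2510.8272 kg/s
Convert to t/h: multiply by 3.6
Capacity = 2510.8272 * 3.6
= 9038.9779 t/h


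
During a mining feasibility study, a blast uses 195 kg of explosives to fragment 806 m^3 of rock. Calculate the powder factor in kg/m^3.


0.2419 kg/m^3

Powder factor = explosive mass / rock volume
= 195 / 806
= 0.2419 kg/m^3


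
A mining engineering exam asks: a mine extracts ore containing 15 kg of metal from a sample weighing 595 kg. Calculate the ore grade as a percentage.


2.521%

Ore grade = (metal mass / ore mass) * 100
= (15 / 595) * 100
= 0.02521008403 * 100
= 2.521%


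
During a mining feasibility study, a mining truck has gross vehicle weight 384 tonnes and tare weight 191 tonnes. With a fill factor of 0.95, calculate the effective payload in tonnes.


Maximum payload = gross - tare
= 384 - 191 = 193 tonnes
Effective payload = max payload * fill factor
= 193 * 0.95
= 183.35 tonnes

183.35 tonnes


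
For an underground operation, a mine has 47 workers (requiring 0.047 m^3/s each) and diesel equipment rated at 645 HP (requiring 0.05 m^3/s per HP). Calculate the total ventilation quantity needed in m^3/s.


34.459 m^3/s

Airflow for workers:
Q_people = 47 * 0.047 = 2.209 m^3/s
Airflow for diesel equipment:
Q_diesel = 645 * 0.05 = 32.25 m^3/s
Total ventilation:
Q_total = 2.209 + 32.25
= 34.459 m^3/s


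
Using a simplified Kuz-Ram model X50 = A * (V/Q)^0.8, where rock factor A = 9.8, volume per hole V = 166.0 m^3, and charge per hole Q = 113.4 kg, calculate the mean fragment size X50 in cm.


13.293 cm

Compute V/Q:
V/Q = 166.0 / 113.4 = 1.463844797
Raise to the power 0.8:
(V/Q)^0.8 = 1.463844797^0.8 = 1.356425753
Multiply by A:
X50 = 9.8 * 1.356425753
= 13.293 cm


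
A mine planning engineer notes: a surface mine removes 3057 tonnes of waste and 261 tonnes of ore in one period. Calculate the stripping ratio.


11.7126

Stripping ratio = waste tonnage / ore tonnage
= 3057 / 261
= 11.7126


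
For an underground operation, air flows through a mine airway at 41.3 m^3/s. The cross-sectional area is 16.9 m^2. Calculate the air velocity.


2.4438 m/s

Velocity = flow rate / cross-sectional area
= 41.3 / 16.9
= 2.4438 m/s


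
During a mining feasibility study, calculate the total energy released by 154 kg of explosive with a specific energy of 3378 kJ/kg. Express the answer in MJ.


520.212 MJ

Energy = mass * specific_energy / 1000
= 154 * 3378 / 1000
= 520212 / 1000
= 520.212 MJ


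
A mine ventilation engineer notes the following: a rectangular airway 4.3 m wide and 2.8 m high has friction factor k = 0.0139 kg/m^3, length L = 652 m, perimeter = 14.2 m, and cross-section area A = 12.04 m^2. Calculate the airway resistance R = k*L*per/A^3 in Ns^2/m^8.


Compute the numerator:
k * L * per = 0.0139 * 652 * 14.2
= 128.69176
Compute the denominator:
A^3 = 12.04^3 = 1745.337664
Resistance:
R = 128.69176 / 1745.337664
= 0.0737 Ns^2/m^8

0.0737 Ns^2/m^8


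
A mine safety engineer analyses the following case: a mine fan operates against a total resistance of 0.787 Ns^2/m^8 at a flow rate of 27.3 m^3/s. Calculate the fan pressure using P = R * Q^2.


586.5432 Pa

Compute Q^2:
Q^2 = 27.3^2 = 745.29
Compute pressure:
P = R * Q^2 = 0.787 * 745.29
= 586.5432 Pa


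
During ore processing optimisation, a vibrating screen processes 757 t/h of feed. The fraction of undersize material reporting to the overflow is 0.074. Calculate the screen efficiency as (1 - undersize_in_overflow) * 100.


Screen efficiency = (1 - fraction of undersize in overflow) * 100
= (1 - 0.074) * 100
= 0.926 * 100
= 92.6%

92.6%


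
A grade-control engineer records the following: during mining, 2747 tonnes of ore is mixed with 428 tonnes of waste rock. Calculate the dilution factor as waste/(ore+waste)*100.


13.4803%

Total material = ore + waste
= 2747 + 428 = 3175 tonnes
Dilution = waste / total * 100
= 428 / 3175 * 100
= 0.1348031496 * 100
= 13.4803%


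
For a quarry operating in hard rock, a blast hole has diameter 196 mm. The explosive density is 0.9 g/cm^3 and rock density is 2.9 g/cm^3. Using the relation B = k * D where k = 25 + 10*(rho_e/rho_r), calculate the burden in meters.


5.5083 m

First, compute k:
rho_e / rho_r = 0.9 / 2.9 = 0.3103448276
k = 25 + 10 * 0.3103448276 = 28.10344828
Then, compute burden:
B = k * D / 1000 = 28.10344828 * 196 / 1000
= 5508.275862 / 1000
= 5.5083 m


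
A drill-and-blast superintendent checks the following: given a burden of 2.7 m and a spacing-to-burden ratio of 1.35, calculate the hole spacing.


Spacing = burden * ratio
= 2.7 * 1.35
= 3.645 m

3.645 m


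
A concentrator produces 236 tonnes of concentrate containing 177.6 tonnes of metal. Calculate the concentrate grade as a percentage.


75.2542%

Grade = (metal in concentrate / concentrate mass) * 100
= (177.6 / 236) * 100
= 0.7525423729 * 100
= 75.2542%


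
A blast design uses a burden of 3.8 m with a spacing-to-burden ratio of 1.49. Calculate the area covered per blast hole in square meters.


First, find the spacing:
Spacing = burden * ratio = 3.8 * 1.49
= 5.662 m
Then, calculate the area:
Area = burden * spacing = 3.8 * 5.662
= 21.5156 m^2

21.5156 m^2


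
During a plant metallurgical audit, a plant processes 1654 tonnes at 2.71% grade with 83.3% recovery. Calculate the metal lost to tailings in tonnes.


7.4855 tonnes

Total metal in feed:
= 1654 * 2.71 / 100 = 44.8234 tonnes
Metal recovered:
= 44.8234 * 83.3 / 100 = 37.3378922 tonnes
Metal lost to tailings:
= 44.8234 - 37.3378922
= 7.4855 tonnes
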